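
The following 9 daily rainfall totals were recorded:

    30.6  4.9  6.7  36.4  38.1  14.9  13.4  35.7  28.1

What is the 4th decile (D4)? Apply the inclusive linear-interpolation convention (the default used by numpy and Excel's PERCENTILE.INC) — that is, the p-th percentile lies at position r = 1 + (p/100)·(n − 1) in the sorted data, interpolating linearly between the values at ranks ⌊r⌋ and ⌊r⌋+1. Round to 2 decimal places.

17.54

Sorted: 4.9, 6.7, 13.4, 14.9, 28.1, 30.6, 35.7, 36.4, 38.1.
n = 9.
r = 1 + (40/100)·(9 − 1) = 1 + 3.2 = 4.2.
Rank 4 is 14.9 and rank 5 is 28.1.
Interpolate: 14.9 + 0.2·(28.1 − 14.9) = 14.9 + 0.2·13.2 = 17.54.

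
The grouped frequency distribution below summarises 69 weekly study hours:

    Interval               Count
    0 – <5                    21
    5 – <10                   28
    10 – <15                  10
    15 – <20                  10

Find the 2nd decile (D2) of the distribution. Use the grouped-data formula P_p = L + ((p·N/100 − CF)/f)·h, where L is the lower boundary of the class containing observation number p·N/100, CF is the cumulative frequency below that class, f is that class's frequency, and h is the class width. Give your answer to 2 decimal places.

N = 69; target position k = 20/100 · 69 = 13.8.
Cumulative frequencies: 21, 49, 59, 69.
Observation 13.8 falls in the class 0 – <5.
L = 0, CF = 0, f = 21, h = 5.
P20 = 0 + ((13.8 − 0)/21)·5 = 0 + 3.28571 = 3.28571.

3.29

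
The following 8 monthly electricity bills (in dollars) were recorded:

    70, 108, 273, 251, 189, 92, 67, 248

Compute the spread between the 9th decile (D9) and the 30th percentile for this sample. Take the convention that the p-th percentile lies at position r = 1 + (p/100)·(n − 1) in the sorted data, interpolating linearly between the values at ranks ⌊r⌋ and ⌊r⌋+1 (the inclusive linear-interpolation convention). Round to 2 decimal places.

164.00

Sorted: 67, 70, 92, 108, 189, 248, 251, 273.
n = 8.
P30: r = 3.1; ranks 3–4 are 92, 108; interpolating gives 93.6.
P90: r = 7.3; ranks 7–8 are 251, 273; interpolating gives 257.6.
Difference: 257.6 − 93.6 = 164.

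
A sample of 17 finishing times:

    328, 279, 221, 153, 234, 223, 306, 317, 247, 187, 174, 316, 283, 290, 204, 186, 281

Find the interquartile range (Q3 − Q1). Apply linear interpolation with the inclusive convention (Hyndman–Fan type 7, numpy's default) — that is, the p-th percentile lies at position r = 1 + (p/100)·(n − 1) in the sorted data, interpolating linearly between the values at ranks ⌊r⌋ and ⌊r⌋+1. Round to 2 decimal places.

86.00

Sorted: 153, 174, 186, 187, 204, 221, 223, 234, 247, 279, 281, 283, 290, 306, 316, 317, 328.
n = 17.
P25: r = 5 (integer) → 204.
P75: r = 13 (integer) → 290.
Difference: 290 − 204 = 86.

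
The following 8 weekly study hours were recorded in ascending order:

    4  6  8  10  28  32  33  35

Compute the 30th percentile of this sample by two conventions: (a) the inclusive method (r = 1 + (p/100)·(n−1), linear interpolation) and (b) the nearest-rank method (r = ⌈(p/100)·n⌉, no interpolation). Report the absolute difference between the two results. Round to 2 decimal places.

0.20

n = 8.
(a) r = 3.1; between ranks 3 (8) and 4 (10): 8.2.
(b) the nearest-rank method: rank 3 → 8.
|8.2 − 8| = 0.2.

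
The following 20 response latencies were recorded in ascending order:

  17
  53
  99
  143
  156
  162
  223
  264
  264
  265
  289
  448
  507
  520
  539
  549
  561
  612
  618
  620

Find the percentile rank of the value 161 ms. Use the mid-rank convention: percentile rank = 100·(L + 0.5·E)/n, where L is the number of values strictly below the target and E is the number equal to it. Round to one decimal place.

Count below 161: L = 5; count equal: E = 0; n = 20.
Percentile rank = 100·(5 + 0.5·0)/20 = 100·5/20 = 25.

25.0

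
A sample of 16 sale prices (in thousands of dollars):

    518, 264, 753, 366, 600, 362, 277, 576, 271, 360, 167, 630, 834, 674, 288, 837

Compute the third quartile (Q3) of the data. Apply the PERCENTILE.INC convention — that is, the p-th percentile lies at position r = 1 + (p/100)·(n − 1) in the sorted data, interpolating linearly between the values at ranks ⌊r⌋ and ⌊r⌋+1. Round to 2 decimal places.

Sorted: 167, 264, 271, 277, 288, 360, 362, 366, 518, 576, 600, 630, 674, 753, 834, 837.
n = 16.
r = 1 + (75/100)·(16 − 1) = 1 + 11.25 = 12.25.
Rank 12 is 630 and rank 13 is 674.
Interpolate: 630 + 0.25·(674 − 630) = 630 + 0.25·44 = 641.

641.00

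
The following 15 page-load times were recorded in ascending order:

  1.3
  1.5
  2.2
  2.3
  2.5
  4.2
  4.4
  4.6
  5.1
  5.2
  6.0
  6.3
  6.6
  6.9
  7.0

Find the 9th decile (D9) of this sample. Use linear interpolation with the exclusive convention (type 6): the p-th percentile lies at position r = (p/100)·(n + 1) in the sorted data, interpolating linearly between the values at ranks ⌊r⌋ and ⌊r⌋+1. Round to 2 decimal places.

n = 15.
r = (90/100)·(15 + 1) = 14.4.
Rank 14 is 6.9 and rank 15 is 7.0.
Interpolate: 6.9 + 0.4·(7.0 − 6.9) = 6.9 + 0.4·0.1 = 6.94.

6.94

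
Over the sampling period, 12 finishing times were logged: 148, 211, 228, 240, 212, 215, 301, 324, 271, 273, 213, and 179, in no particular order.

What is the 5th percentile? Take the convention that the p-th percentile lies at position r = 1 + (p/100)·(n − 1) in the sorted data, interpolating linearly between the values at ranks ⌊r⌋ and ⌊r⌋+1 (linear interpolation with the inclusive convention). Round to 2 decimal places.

165.05

Sorted: 148, 179, 211, 212, 213, 215, 228, 240, 271, 273, 301, 324.
n = 12.
r = 1 + (5/100)·(12 − 1) = 1 + 0.55 = 1.55.
Rank 1 is 148 and rank 2 is 179.
Interpolate: 148 + 0.55·(179 − 148) = 148 + 0.55·31 = 165.05.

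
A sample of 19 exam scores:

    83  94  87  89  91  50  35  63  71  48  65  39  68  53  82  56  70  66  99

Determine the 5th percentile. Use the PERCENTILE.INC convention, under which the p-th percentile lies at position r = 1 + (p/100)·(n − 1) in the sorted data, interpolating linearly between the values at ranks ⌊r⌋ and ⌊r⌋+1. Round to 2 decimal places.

38.60

Sorted: 35, 39, 48, 50, 53, 56, 63, 65, 66, 68, 70, 71, 82, 83, 87, 89, 91, 94, 99.
n = 19.
r = 1 + (5/100)·(19 − 1) = 1 + 0.9 = 1.9.
Rank 1 is 35 and rank 2 is 39.
Interpolate: 35 + 0.9·(39 − 35) = 35 + 0.9·4 = 38.6.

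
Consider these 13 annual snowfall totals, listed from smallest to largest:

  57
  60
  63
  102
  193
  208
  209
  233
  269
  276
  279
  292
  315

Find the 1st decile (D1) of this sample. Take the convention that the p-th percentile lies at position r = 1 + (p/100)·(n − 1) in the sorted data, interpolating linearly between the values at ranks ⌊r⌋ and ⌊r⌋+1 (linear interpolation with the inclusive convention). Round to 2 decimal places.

n = 13.
r = 1 + (10/100)·(13 − 1) = 1 + 1.2 = 2.2.
Rank 2 is 60 and rank 3 is 63.
Interpolate: 60 + 0.2·(63 − 60) = 60 + 0.2·3 = 60.6.

60.60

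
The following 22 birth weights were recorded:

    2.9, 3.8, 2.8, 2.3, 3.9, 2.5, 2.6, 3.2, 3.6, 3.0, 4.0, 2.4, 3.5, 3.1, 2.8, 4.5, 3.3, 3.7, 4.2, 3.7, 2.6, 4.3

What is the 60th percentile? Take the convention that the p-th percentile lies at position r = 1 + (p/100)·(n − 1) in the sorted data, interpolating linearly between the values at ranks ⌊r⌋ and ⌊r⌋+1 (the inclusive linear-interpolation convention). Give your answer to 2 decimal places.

Sorted: 2.3, 2.4, 2.5, 2.6, 2.6, 2.8, 2.8, 2.9, 3.0, 3.1, 3.2, 3.3, 3.5, 3.6, 3.7, 3.7, 3.8, 3.9, 4.0, 4.2, 4.3, 4.5.
n = 22.
r = 1 + (60/100)·(22 − 1) = 1 + 12.6 = 13.6.
Rank 13 is 3.5 and rank 14 is 3.6.
Interpolate: 3.5 + 0.6·(3.6 − 3.5) = 3.5 + 0.6·0.1 = 3.56.

3.56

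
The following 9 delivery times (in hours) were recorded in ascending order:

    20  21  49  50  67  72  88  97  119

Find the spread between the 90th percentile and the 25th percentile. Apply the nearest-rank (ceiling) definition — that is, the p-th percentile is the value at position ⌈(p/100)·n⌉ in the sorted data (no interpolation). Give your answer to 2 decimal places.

n = 9.
P25: rank ⌈25/100·9⌉ = 3 → 49.
P90: rank ⌈90/100·9⌉ = 9 → 119.
Difference: 119 − 49 = 70.

70.00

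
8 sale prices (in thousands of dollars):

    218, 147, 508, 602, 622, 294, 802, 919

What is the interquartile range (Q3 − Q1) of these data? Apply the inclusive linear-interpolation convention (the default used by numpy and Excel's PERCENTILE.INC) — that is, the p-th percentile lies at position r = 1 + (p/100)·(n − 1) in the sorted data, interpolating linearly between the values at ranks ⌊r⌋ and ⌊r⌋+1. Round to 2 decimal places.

392.00

Sorted: 147, 218, 294, 508, 602, 622, 802, 919.
n = 8.
P25: r = 2.75; ranks 2–3 are 218, 294; interpolating gives 275.
P75: r = 6.25; ranks 6–7 are 622, 802; interpolating gives 667.
Difference: 667 − 275 = 392.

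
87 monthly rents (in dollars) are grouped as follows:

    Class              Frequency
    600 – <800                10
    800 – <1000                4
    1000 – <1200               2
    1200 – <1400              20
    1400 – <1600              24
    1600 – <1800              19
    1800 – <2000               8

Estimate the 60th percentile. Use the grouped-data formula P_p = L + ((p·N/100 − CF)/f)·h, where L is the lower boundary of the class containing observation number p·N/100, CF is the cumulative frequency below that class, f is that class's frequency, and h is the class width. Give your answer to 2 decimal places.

N = 87; target position k = 60/100 · 87 = 52.2.
Cumulative frequencies: 10, 14, 16, 36, 60, 79, 87.
Observation 52.2 falls in the class 1400 – <1600.
L = 1400, CF = 36, f = 24, h = 200.
P60 = 1400 + ((52.2 − 36)/24)·200 = 1400 + 135 = 1535.

1535.00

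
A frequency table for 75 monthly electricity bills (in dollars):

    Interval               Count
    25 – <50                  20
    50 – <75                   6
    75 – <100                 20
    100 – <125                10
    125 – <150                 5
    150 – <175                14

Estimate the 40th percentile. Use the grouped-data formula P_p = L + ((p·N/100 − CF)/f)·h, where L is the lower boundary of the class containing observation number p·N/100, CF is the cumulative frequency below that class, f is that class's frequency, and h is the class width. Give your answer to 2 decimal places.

80.00

N = 75; target position k = 40/100 · 75 = 30.
Cumulative frequencies: 20, 26, 46, 56, 61, 75.
Observation 30 falls in the class 75 – <100.
L = 75, CF = 26, f = 20, h = 25.
P40 = 75 + ((30 − 26)/20)·25 = 75 + 5 = 80.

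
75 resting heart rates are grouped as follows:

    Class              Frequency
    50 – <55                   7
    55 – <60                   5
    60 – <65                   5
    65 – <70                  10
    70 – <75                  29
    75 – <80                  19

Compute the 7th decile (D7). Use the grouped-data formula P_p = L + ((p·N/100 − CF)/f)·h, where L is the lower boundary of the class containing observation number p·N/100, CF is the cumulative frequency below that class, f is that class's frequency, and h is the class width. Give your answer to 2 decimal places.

74.40

N = 75; target position k = 70/100 · 75 = 52.5.
Cumulative frequencies: 7, 12, 17, 27, 56, 75.
Observation 52.5 falls in the class 70 – <75.
L = 70, CF = 27, f = 29, h = 5.
P70 = 70 + ((52.5 − 27)/29)·5 = 70 + 4.39655 = 74.3966.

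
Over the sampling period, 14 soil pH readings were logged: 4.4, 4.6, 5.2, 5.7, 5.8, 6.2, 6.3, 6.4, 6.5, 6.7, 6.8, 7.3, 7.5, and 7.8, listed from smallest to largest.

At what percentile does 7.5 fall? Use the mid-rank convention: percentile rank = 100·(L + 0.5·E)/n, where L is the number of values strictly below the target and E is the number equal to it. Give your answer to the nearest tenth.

89.3

Count below 7.5: L = 12; count equal: E = 1; n = 14.
Percentile rank = 100·(12 + 0.5·1)/14 = 100·12.5/14 = 89.29.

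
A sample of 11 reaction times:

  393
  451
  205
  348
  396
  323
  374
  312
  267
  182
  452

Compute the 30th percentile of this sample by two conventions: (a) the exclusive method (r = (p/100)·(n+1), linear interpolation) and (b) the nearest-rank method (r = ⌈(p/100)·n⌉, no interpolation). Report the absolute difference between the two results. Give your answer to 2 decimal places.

18.00

Sorted: 182, 205, 267, 312, 323, 348, 374, 393, 396, 451, 452.
n = 11.
(a) r = 3.6; between ranks 3 (267) and 4 (312): 294.
(b) the nearest-rank method: rank 4 → 312.
|294 − 312| = 18.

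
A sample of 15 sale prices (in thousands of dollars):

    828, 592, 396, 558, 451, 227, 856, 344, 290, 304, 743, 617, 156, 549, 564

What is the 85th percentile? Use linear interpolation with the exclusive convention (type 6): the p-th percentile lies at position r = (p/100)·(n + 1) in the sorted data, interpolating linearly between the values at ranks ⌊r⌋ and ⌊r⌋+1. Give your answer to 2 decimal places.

Sorted: 156, 227, 290, 304, 344, 396, 451, 549, 558, 564, 592, 617, 743, 828, 856.
n = 15.
r = (85/100)·(15 + 1) = 13.6.
Rank 13 is 743 and rank 14 is 828.
Interpolate: 743 + 0.6·(828 − 743) = 743 + 0.6·85 = 794.

794.00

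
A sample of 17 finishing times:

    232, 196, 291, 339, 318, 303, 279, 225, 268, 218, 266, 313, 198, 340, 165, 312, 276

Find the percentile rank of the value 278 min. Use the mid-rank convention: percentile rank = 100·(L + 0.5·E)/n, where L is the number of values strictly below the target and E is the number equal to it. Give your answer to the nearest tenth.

Sorted: 165, 196, 198, 218, 225, 232, 266, 268, 276, 279, 291, 303, 312, 313, 318, 339, 340.
Count below 278: L = 9; count equal: E = 0; n = 17.
Percentile rank = 100·(9 + 0.5·0)/17 = 100·9/17 = 52.94.

52.9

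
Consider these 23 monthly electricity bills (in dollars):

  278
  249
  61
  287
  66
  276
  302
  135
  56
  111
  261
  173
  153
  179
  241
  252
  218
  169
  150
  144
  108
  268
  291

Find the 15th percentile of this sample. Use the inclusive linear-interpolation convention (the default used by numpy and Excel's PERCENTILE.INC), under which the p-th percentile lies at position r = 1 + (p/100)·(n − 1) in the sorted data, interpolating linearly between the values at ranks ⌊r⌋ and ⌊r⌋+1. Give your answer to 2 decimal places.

108.90

Sorted: 56, 61, 66, 108, 111, 135, 144, 150, 153, 169, 173, 179, 218, 241, 249, 252, 261, 268, 276, 278, 287, 291, 302.
n = 23.
r = 1 + (15/100)·(23 − 1) = 1 + 3.3 = 4.3.
Rank 4 is 108 and rank 5 is 111.
Interpolate: 108 + 0.3·(111 − 108) = 108 + 0.3·3 = 108.9.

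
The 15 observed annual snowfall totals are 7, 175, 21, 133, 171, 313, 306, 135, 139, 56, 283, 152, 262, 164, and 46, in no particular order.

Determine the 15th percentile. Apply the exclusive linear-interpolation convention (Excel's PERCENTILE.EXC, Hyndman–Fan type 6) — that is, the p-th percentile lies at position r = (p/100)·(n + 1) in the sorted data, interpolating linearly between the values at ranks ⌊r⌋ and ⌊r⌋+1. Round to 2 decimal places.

Sorted: 7, 21, 46, 56, 133, 135, 139, 152, 164, 171, 175, 262, 283, 306, 313.
n = 15.
r = (15/100)·(15 + 1) = 2.4.
Rank 2 is 21 and rank 3 is 46.
Interpolate: 21 + 0.4·(46 − 21) = 21 + 0.4·25 = 31.

31.00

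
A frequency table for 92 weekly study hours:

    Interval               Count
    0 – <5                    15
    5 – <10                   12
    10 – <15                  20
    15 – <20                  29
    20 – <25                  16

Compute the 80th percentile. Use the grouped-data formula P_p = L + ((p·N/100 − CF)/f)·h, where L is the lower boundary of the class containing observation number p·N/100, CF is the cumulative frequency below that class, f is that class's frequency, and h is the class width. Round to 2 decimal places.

N = 92; target position k = 80/100 · 92 = 73.6.
Cumulative frequencies: 15, 27, 47, 76, 92.
Observation 73.6 falls in the class 15 – <20.
L = 15, CF = 47, f = 29, h = 5.
P80 = 15 + ((73.6 − 47)/29)·5 = 15 + 4.58621 = 19.5862.

19.59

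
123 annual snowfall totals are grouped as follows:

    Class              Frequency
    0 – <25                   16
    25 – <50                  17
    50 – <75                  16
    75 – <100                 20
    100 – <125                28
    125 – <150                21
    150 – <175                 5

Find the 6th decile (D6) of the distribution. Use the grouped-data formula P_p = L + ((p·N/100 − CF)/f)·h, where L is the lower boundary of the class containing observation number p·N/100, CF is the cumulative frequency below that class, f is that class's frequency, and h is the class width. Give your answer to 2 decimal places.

104.29

N = 123; target position k = 60/100 · 123 = 73.8.
Cumulative frequencies: 16, 33, 49, 69, 97, 118, 123.
Observation 73.8 falls in the class 100 – <125.
L = 100, CF = 69, f = 28, h = 25.
P60 = 100 + ((73.8 − 69)/28)·25 = 100 + 4.28571 = 104.286.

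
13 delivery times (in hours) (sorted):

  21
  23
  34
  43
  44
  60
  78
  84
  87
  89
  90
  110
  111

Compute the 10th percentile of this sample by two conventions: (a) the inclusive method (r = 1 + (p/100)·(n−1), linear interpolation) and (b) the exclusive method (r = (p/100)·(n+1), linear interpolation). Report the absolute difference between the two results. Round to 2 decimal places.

3.40

n = 13.
(a) r = 2.2; between ranks 2 (23) and 3 (34): 25.2.
(b) r = 1.4; between ranks 1 (21) and 2 (23): 21.8.
|25.2 − 21.8| = 3.4.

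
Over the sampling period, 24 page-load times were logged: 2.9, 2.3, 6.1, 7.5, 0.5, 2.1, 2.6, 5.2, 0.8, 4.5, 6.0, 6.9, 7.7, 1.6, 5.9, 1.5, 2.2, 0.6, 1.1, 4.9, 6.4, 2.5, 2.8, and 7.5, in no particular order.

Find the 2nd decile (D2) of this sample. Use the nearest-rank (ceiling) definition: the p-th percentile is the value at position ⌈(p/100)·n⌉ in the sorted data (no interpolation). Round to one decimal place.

Sorted: 0.5, 0.6, 0.8, 1.1, 1.5, 1.6, 2.1, 2.2, 2.3, 2.5, 2.6, 2.8, 2.9, 4.5, 4.9, 5.2, 5.9, 6.0, 6.1, 6.4, 6.9, 7.5, 7.5, 7.7.
n = 24.
Position = ⌈20/100 · 24⌉ = ⌈4.8⌉ = 5.
The value at rank 5 is 1.5.

1.5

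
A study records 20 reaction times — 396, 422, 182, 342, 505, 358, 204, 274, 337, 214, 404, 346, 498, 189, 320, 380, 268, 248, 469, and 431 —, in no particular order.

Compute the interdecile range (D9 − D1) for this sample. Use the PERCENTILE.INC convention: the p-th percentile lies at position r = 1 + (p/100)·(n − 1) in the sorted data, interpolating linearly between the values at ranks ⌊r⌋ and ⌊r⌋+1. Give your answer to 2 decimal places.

269.40

Sorted: 182, 189, 204, 214, 248, 268, 274, 320, 337, 342, 346, 358, 380, 396, 404, 422, 431, 469, 498, 505.
n = 20.
P10: r = 2.9; ranks 2–3 are 189, 204; interpolating gives 202.5.
P90: r = 18.1; ranks 18–19 are 469, 498; interpolating gives 471.9.
Difference: 471.9 − 202.5 = 269.4.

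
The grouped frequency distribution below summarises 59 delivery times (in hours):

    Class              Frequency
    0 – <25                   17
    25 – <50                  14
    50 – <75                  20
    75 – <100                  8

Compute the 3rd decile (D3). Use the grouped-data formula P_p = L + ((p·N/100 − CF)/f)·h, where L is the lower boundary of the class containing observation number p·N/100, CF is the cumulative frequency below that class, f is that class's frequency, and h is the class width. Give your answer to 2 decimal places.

N = 59; target position k = 30/100 · 59 = 17.7.
Cumulative frequencies: 17, 31, 51, 59.
Observation 17.7 falls in the class 25 – <50.
L = 25, CF = 17, f = 14, h = 25.
P30 = 25 + ((17.7 − 17)/14)·25 = 25 + 1.25 = 26.25.

26.25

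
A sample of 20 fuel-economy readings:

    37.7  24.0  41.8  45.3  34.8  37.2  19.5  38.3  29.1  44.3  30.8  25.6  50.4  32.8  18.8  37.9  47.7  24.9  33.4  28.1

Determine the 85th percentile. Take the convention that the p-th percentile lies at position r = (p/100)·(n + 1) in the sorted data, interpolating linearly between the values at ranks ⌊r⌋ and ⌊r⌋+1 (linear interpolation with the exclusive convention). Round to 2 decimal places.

Sorted: 18.8, 19.5, 24.0, 24.9, 25.6, 28.1, 29.1, 30.8, 32.8, 33.4, 34.8, 37.2, 37.7, 37.9, 38.3, 41.8, 44.3, 45.3, 47.7, 50.4.
n = 20.
r = (85/100)·(20 + 1) = 17.85.
Rank 17 is 44.3 and rank 18 is 45.3.
Interpolate: 44.3 + 0.85·(45.3 − 44.3) = 44.3 + 0.85·1 = 45.15.

45.15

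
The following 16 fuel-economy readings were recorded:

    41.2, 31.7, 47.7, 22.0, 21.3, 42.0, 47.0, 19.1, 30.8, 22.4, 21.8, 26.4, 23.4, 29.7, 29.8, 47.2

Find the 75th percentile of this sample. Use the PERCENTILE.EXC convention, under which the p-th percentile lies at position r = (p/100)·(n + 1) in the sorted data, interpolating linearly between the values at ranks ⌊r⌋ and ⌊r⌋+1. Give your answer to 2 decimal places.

41.80

Sorted: 19.1, 21.3, 21.8, 22.0, 22.4, 23.4, 26.4, 29.7, 29.8, 30.8, 31.7, 41.2, 42.0, 47.0, 47.2, 47.7.
n = 16.
r = (75/100)·(16 + 1) = 12.75.
Rank 12 is 41.2 and rank 13 is 42.0.
Interpolate: 41.2 + 0.75·(42.0 − 41.2) = 41.2 + 0.75·0.8 = 41.8.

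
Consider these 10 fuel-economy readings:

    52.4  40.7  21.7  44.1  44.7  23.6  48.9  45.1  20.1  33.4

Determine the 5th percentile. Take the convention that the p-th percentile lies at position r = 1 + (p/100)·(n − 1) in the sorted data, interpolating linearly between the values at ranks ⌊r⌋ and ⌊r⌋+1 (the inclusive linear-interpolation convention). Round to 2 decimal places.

Sorted: 20.1, 21.7, 23.6, 33.4, 40.7, 44.1, 44.7, 45.1, 48.9, 52.4.
n = 10.
r = 1 + (5/100)·(10 − 1) = 1 + 0.45 = 1.45.
Rank 1 is 20.1 and rank 2 is 21.7.
Interpolate: 20.1 + 0.45·(21.7 − 20.1) = 20.1 + 0.45·1.6 = 20.82.

20.82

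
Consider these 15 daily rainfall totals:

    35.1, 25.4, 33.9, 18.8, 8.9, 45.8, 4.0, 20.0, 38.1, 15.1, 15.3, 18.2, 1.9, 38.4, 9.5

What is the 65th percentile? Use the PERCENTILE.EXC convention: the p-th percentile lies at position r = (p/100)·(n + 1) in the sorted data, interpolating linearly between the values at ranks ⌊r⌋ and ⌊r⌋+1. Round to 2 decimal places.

28.80

Sorted: 1.9, 4.0, 8.9, 9.5, 15.1, 15.3, 18.2, 18.8, 20.0, 25.4, 33.9, 35.1, 38.1, 38.4, 45.8.
n = 15.
r = (65/100)·(15 + 1) = 10.4.
Rank 10 is 25.4 and rank 11 is 33.9.
Interpolate: 25.4 + 0.4·(33.9 − 25.4) = 25.4 + 0.4·8.5 = 28.8.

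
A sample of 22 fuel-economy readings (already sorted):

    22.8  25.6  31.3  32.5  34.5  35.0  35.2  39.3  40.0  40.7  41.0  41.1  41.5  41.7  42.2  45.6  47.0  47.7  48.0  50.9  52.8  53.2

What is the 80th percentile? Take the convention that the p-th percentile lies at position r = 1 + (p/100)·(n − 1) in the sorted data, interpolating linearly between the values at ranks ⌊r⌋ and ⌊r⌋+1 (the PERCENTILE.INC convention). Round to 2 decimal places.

n = 22.
r = 1 + (80/100)·(22 − 1) = 1 + 16.8 = 17.8.
Rank 17 is 47.0 and rank 18 is 47.7.
Interpolate: 47.0 + 0.8·(47.7 − 47.0) = 47.0 + 0.8·0.7 = 47.56.

47.56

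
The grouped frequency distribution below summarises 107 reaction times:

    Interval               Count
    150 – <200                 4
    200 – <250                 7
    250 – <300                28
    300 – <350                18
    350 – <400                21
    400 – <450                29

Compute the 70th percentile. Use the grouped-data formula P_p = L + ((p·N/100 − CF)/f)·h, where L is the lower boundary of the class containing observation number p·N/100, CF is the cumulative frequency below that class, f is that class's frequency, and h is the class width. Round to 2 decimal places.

392.62

N = 107; target position k = 70/100 · 107 = 74.9.
Cumulative frequencies: 4, 11, 39, 57, 78, 107.
Observation 74.9 falls in the class 350 – <400.
L = 350, CF = 57, f = 21, h = 50.
P70 = 350 + ((74.9 − 57)/21)·50 = 350 + 42.619 = 392.619.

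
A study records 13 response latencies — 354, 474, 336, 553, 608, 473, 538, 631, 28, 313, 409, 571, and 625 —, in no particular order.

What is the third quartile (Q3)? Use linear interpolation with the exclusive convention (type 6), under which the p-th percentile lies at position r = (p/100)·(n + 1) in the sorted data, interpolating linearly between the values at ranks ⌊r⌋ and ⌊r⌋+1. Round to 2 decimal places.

589.50

Sorted: 28, 313, 336, 354, 409, 473, 474, 538, 553, 571, 608, 625, 631.
n = 13.
r = (75/100)·(13 + 1) = 10.5.
Rank 10 is 571 and rank 11 is 608.
Interpolate: 571 + 0.5·(608 − 571) = 571 + 0.5·37 = 589.5.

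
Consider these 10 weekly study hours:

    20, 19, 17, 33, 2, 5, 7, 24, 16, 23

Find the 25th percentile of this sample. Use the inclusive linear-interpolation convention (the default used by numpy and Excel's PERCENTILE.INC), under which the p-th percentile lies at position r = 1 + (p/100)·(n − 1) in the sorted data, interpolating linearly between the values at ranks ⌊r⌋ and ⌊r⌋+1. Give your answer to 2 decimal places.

Sorted: 2, 5, 7, 16, 17, 19, 20, 23, 24, 33.
n = 10.
r = 1 + (25/100)·(10 − 1) = 1 + 2.25 = 3.25.
Rank 3 is 7 and rank 4 is 16.
Interpolate: 7 + 0.25·(16 − 7) = 7 + 0.25·9 = 9.25.

9.25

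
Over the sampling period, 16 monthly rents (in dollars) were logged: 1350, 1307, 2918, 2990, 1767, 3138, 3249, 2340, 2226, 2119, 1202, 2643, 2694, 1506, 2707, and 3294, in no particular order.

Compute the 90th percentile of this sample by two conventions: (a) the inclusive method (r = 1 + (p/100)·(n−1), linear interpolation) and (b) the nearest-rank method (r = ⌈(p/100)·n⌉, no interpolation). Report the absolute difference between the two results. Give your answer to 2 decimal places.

Sorted: 1202, 1307, 1350, 1506, 1767, 2119, 2226, 2340, 2643, 2694, 2707, 2918, 2990, 3138, 3249, 3294.
n = 16.
(a) r = 14.5; between ranks 14 (3138) and 15 (3249): 3193.5.
(b) the nearest-rank method: rank 15 → 3249.
|3193.5 − 3249| = 55.5.

55.50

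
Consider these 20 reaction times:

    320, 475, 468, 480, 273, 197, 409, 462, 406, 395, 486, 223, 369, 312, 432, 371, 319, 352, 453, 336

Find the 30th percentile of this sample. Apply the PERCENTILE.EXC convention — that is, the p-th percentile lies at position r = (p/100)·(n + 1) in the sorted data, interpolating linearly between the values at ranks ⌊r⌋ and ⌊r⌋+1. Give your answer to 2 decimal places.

324.80

Sorted: 197, 223, 273, 312, 319, 320, 336, 352, 369, 371, 395, 406, 409, 432, 453, 462, 468, 475, 480, 486.
n = 20.
r = (30/100)·(20 + 1) = 6.3.
Rank 6 is 320 and rank 7 is 336.
Interpolate: 320 + 0.3·(336 − 320) = 320 + 0.3·16 = 324.8.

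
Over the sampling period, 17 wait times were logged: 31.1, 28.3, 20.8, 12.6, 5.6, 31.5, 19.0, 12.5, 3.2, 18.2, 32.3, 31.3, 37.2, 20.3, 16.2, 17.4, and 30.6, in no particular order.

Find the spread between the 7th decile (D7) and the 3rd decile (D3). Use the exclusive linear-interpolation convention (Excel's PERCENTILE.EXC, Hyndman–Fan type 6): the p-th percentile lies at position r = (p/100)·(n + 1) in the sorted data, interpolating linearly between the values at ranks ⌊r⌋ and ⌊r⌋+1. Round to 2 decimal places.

14.22

Sorted: 3.2, 5.6, 12.5, 12.6, 16.2, 17.4, 18.2, 19.0, 20.3, 20.8, 28.3, 30.6, 31.1, 31.3, 31.5, 32.3, 37.2.
n = 17.
P30: r = 5.4; ranks 5–6 are 16.2, 17.4; interpolating gives 16.68.
P70: r = 12.6; ranks 12–13 are 30.6, 31.1; interpolating gives 30.9.
Difference: 30.9 − 16.68 = 14.22.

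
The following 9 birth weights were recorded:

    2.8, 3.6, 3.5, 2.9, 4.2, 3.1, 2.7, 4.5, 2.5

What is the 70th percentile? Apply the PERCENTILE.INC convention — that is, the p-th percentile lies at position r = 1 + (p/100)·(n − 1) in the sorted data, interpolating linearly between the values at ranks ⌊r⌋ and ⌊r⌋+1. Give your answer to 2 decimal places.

3.56

Sorted: 2.5, 2.7, 2.8, 2.9, 3.1, 3.5, 3.6, 4.2, 4.5.
n = 9.
r = 1 + (70/100)·(9 − 1) = 1 + 5.6 = 6.6.
Rank 6 is 3.5 and rank 7 is 3.6.
Interpolate: 3.5 + 0.6·(3.6 − 3.5) = 3.5 + 0.6·0.1 = 3.56.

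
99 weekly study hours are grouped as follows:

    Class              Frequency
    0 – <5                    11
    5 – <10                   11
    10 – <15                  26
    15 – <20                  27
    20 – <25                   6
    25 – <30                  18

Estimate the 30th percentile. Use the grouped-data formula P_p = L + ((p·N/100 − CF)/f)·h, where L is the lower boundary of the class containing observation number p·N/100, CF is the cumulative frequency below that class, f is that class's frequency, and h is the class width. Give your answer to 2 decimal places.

11.48

N = 99; target position k = 30/100 · 99 = 29.7.
Cumulative frequencies: 11, 22, 48, 75, 81, 99.
Observation 29.7 falls in the class 10 – <15.
L = 10, CF = 22, f = 26, h = 5.
P30 = 10 + ((29.7 − 22)/26)·5 = 10 + 1.48077 = 11.4808.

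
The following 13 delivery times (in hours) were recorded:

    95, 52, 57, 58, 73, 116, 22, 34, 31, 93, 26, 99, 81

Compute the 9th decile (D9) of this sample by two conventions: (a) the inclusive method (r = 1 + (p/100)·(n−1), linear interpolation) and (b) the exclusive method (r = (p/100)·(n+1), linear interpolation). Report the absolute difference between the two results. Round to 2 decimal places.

11.00

Sorted: 22, 26, 31, 34, 52, 57, 58, 73, 81, 93, 95, 99, 116.
n = 13.
(a) r = 11.8; between ranks 11 (95) and 12 (99): 98.2.
(b) r = 12.6; between ranks 12 (99) and 13 (116): 109.2.
|98.2 − 109.2| = 11.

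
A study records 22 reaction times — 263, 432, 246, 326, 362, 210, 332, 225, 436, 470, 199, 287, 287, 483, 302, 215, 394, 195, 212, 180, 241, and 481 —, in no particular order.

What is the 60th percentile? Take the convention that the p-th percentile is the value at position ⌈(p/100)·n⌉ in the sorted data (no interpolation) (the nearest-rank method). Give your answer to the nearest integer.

Sorted: 180, 195, 199, 210, 212, 215, 225, 241, 246, 263, 287, 287, 302, 326, 332, 362, 394, 432, 436, 470, 481, 483.
n = 22.
Position = ⌈60/100 · 22⌉ = ⌈13.2⌉ = 14.
The value at rank 14 is 326.

326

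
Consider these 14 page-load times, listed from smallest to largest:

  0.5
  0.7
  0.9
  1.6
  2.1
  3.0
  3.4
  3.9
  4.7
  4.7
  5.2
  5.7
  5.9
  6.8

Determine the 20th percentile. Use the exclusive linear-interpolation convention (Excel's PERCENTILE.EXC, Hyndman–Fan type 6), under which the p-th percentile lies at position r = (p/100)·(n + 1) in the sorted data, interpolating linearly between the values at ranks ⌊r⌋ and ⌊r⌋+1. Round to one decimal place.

0.9

n = 14.
r = (20/100)·(14 + 1) = 3.
r is an integer, so P20 is the value at rank 3: 0.9.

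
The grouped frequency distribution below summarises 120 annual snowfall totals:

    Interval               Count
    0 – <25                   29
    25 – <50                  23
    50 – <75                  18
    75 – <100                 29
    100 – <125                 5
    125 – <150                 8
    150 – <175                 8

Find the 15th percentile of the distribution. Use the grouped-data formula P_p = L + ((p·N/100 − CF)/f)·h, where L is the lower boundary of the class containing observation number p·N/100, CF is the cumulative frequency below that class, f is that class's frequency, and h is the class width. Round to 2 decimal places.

15.52

N = 120; target position k = 15/100 · 120 = 18.
Cumulative frequencies: 29, 52, 70, 99, 104, 112, 120.
Observation 18 falls in the class 0 – <25.
L = 0, CF = 0, f = 29, h = 25.
P15 = 0 + ((18 − 0)/29)·25 = 0 + 15.5172 = 15.5172.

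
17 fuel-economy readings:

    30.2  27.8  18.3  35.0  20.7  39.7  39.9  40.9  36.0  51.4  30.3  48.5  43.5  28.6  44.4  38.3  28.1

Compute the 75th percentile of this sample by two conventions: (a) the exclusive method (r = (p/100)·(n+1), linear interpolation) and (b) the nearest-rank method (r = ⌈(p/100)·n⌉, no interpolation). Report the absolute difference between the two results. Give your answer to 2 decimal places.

Sorted: 18.3, 20.7, 27.8, 28.1, 28.6, 30.2, 30.3, 35.0, 36.0, 38.3, 39.7, 39.9, 40.9, 43.5, 44.4, 48.5, 51.4.
n = 17.
(a) r = 13.5; between ranks 13 (40.9) and 14 (43.5): 42.2.
(b) the nearest-rank method: rank 13 → 40.9.
|42.2 − 40.9| = 1.3.

1.30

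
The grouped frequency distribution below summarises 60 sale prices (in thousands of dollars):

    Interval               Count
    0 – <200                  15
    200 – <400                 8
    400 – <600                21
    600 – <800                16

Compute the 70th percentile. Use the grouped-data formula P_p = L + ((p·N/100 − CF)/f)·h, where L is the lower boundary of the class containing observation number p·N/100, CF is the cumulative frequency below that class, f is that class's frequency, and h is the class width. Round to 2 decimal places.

580.95

N = 60; target position k = 70/100 · 60 = 42.
Cumulative frequencies: 15, 23, 44, 60.
Observation 42 falls in the class 400 – <600.
L = 400, CF = 23, f = 21, h = 200.
P70 = 400 + ((42 − 23)/21)·200 = 400 + 180.952 = 580.952.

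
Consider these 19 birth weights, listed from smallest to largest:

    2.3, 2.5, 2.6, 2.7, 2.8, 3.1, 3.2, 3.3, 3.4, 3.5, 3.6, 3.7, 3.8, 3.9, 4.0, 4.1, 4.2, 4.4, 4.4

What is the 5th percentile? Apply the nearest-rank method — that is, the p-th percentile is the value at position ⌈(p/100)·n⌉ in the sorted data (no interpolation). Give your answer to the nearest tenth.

n = 19.
Position = ⌈5/100 · 19⌉ = ⌈0.95⌉ = 1.
The value at rank 1 is 2.3.

2.3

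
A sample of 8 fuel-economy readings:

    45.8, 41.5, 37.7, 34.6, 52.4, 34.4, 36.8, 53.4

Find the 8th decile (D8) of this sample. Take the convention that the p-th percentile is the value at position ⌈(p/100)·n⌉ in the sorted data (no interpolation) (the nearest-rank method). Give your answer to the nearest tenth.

52.4

Sorted: 34.4, 34.6, 36.8, 37.7, 41.5, 45.8, 52.4, 53.4.
n = 8.
Position = ⌈80/100 · 8⌉ = ⌈6.4⌉ = 7.
The value at rank 7 is 52.4.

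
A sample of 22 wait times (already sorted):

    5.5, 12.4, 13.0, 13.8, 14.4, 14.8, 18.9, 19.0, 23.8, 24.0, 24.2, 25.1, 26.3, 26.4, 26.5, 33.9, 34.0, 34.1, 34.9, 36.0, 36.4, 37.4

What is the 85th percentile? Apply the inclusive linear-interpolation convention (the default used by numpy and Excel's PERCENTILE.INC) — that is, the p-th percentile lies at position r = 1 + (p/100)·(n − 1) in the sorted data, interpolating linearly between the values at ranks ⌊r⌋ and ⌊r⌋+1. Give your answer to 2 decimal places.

34.78

n = 22.
r = 1 + (85/100)·(22 − 1) = 1 + 17.85 = 18.85.
Rank 18 is 34.1 and rank 19 is 34.9.
Interpolate: 34.1 + 0.85·(34.9 − 34.1) = 34.1 + 0.85·0.8 = 34.78.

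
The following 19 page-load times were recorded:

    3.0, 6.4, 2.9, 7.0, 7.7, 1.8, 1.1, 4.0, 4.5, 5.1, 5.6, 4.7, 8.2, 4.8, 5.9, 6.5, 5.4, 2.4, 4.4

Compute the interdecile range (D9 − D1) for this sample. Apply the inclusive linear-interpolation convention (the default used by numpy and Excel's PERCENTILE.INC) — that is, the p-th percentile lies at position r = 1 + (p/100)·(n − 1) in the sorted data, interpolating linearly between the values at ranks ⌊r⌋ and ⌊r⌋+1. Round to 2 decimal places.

4.86

Sorted: 1.1, 1.8, 2.4, 2.9, 3.0, 4.0, 4.4, 4.5, 4.7, 4.8, 5.1, 5.4, 5.6, 5.9, 6.4, 6.5, 7.0, 7.7, 8.2.
n = 19.
P10: r = 2.8; ranks 2–3 are 1.8, 2.4; interpolating gives 2.28.
P90: r = 17.2; ranks 17–18 are 7.0, 7.7; interpolating gives 7.14.
Difference: 7.14 − 2.28 = 4.86.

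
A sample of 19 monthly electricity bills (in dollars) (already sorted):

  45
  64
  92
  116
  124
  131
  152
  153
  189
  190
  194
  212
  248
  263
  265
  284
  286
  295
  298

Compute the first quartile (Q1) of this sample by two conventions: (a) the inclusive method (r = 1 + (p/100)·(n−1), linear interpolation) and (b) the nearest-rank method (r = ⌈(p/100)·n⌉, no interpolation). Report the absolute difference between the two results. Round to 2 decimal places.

n = 19.
(a) r = 5.5; between ranks 5 (124) and 6 (131): 127.5.
(b) the nearest-rank method: rank 5 → 124.
|127.5 − 124| = 3.5.

3.50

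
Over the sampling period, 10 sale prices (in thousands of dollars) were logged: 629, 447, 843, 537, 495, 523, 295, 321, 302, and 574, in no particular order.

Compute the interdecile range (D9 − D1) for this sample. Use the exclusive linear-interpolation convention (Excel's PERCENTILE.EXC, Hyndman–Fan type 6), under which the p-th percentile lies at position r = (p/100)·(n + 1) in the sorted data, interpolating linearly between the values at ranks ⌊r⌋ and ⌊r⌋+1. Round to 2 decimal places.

525.90

Sorted: 295, 302, 321, 447, 495, 523, 537, 574, 629, 843.
n = 10.
P10: r = 1.1; ranks 1–2 are 295, 302; interpolating gives 295.7.
P90: r = 9.9; ranks 9–10 are 629, 843; interpolating gives 821.6.
Difference: 821.6 − 295.7 = 525.9.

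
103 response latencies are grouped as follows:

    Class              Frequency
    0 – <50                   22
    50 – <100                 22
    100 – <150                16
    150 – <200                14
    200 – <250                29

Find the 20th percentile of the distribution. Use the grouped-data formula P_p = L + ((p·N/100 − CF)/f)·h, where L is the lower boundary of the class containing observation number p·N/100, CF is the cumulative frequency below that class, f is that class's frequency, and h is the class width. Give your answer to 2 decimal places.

46.82

N = 103; target position k = 20/100 · 103 = 20.6.
Cumulative frequencies: 22, 44, 60, 74, 103.
Observation 20.6 falls in the class 0 – <50.
L = 0, CF = 0, f = 22, h = 50.
P20 = 0 + ((20.6 − 0)/22)·50 = 0 + 46.8182 = 46.8182.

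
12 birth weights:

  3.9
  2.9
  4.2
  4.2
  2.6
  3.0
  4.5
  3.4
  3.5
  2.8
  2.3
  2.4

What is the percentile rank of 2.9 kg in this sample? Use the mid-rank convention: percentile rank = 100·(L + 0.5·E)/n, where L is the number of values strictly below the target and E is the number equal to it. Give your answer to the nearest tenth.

Sorted: 2.3, 2.4, 2.6, 2.8, 2.9, 3.0, 3.4, 3.5, 3.9, 4.2, 4.2, 4.5.
Count below 2.9: L = 4; count equal: E = 1; n = 12.
Percentile rank = 100·(4 + 0.5·1)/12 = 100·4.5/12 = 37.5.

37.5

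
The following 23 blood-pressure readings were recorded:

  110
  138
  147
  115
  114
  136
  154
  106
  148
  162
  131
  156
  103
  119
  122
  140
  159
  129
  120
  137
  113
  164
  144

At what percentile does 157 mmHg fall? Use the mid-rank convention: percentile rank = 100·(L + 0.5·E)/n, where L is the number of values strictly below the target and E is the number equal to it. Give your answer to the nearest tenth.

Sorted: 103, 106, 110, 113, 114, 115, 119, 120, 122, 129, 131, 136, 137, 138, 140, 144, 147, 148, 154, 156, 159, 162, 164.
Count below 157: L = 20; count equal: E = 0; n = 23.
Percentile rank = 100·(20 + 0.5·0)/23 = 100·20/23 = 86.96.

87.0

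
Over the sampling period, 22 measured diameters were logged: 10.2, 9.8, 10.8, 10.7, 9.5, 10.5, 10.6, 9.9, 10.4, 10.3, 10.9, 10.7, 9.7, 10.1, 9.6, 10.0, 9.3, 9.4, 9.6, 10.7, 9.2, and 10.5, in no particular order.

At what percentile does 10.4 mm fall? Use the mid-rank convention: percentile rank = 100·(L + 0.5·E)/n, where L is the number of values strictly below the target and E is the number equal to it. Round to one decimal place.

61.4

Sorted: 9.2, 9.3, 9.4, 9.5, 9.6, 9.6, 9.7, 9.8, 9.9, 10.0, 10.1, 10.2, 10.3, 10.4, 10.5, 10.5, 10.6, 10.7, 10.7, 10.7, 10.8, 10.9.
Count below 10.4: L = 13; count equal: E = 1; n = 22.
Percentile rank = 100·(13 + 0.5·1)/22 = 100·13.5/22 = 61.36.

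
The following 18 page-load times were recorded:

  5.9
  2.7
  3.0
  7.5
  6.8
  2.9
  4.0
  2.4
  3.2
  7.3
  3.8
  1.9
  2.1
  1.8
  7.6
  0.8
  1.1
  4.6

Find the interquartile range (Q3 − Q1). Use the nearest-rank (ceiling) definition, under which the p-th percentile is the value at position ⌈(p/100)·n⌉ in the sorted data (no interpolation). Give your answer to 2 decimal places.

3.80

Sorted: 0.8, 1.1, 1.8, 1.9, 2.1, 2.4, 2.7, 2.9, 3.0, 3.2, 3.8, 4.0, 4.6, 5.9, 6.8, 7.3, 7.5, 7.6.
n = 18.
P25: rank ⌈25/100·18⌉ = 5 → 2.1.
P75: rank ⌈75/100·18⌉ = 14 → 5.9.
Difference: 5.9 − 2.1 = 3.8.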